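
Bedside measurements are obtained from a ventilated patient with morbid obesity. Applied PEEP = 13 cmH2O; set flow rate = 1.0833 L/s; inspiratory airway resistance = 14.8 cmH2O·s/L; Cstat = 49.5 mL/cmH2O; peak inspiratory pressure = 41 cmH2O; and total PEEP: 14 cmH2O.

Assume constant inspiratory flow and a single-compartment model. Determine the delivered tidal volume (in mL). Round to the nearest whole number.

543

Total PEEP = 14 cmH2O (set 13 + intrinsic 1); this is the baseline alveolar pressure.
Equation of motion (constant flow): PIP = Vt/C + R·V̇ + PEEP.
Vt/C = PIP − R·V̇ − PEEP = 41 − 16.033 − 14 = 10.967 cmH2O.
Vt = C × 10.967 = 49.5 × 10.967 = 542.87 mL.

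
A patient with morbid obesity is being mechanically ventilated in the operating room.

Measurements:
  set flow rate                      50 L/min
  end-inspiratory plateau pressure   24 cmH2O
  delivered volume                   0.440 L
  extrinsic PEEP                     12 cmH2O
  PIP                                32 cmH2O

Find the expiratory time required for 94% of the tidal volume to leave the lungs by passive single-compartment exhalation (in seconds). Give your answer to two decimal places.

0.99

Flow: 50 L/min ÷ 60 = 0.8333 L/s.
R = (PIP − Pplat)/V̇ = (32 − 24) / 0.8333 = 8.0/0.8333 = 9.6 cmH2O·s/L.
C = Vt/(Pplat − PEEP) = 440.0 / (24 − 12) = 440.0/12.0 = 36.667 mL/cmH2O.
τ = R × C = 9.6 × 0.03667 L/cmH2O = 0.352 s.
t = −τ·ln(1 − 0.94) = −0.352·ln(0.06) = 0.9903 s.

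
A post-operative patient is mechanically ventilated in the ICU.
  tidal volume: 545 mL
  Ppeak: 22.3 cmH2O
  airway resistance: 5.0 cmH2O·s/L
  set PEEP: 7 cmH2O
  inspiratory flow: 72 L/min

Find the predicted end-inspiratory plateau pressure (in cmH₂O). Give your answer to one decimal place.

16.3

Flow: 72 L/min ÷ 60 = 1.2 L/s.
Pplat = PIP − Raw × flow = 22.3 − 5.0 × 1.2 = 22.3 − 6.0 = 16.3 cmH2O.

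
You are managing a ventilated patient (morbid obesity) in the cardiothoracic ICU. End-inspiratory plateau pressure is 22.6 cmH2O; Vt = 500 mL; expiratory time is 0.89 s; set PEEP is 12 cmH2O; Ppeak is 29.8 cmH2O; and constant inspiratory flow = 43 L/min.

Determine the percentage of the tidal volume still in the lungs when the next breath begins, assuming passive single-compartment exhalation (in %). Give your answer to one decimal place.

Flow: 43 L/min ÷ 60 = 0.7167 L/s.
R = (PIP − Pplat)/V̇ = (29.8 − 22.6) / 0.7167 = 7.2/0.7167 = 10.046 cmH2O·s/L.
C = Vt/(Pplat − PEEP) = 500.0 / (22.6 − 12) = 500.0/10.6 = 47.17 mL/cmH2O.
τ = R × C = 10.046 × 0.04717 L/cmH2O = 0.4739 s.
Fraction remaining at end-expiration = e^(−Te/τ) = e^(−0.89/0.4739) = 0.1529 → 15.29%.

15.3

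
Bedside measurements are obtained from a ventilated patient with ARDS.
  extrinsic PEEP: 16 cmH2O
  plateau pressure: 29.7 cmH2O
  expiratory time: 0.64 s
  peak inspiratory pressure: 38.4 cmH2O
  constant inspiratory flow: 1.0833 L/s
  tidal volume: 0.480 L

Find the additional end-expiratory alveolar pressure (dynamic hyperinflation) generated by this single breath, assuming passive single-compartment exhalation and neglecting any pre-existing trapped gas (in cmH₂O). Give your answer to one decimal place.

R = (PIP − Pplat)/V̇ = (38.4 − 29.7) / 1.0833 = 8.7/1.0833 = 8.031 cmH2O·s/L.
C = Vt/(Pplat − PEEP) = 480.0 / (29.7 − 16) = 480.0/13.7 = 35.036 mL/cmH2O.
τ = R × C = 8.031 × 0.03504 L/cmH2O = 0.2814 s.
Fraction remaining = e^(−Te/τ) = e^(−0.64/0.2814) = 0.1029; trapped volume = 480.0 × 0.1029 = 49.392 mL.
Additional alveolar pressure from trapping ≈ V_trapped / C = 49.392 / 35.036 = 1.41 cmH2O.

1.4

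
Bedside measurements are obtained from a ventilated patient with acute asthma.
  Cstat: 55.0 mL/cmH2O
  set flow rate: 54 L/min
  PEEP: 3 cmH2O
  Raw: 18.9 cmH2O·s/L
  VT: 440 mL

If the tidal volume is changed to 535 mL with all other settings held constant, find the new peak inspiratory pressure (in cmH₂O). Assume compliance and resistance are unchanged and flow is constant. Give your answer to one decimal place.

Flow: 54 L/min ÷ 60 = 0.9 L/s.
PIP = Vt/C + R·V̇ + PEEP (constant-flow equation of motion).
Only the elastic term changes: ΔPIP = ΔVt / C = (535 − 440) / 55.0 = 1.727 cmH2O.
Original PIP = 440/55.0 + 18.9×0.9 + 3 = 28.01 cmH2O; new PIP = 28.01 + (1.727) = 29.737 cmH2O.

29.7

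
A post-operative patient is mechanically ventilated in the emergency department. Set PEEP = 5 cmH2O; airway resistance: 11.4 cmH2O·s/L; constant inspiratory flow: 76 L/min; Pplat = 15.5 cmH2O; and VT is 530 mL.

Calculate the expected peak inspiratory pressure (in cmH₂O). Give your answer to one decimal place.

29.9

Flow: 76 L/min ÷ 60 = 1.2667 L/s.
PIP = Pplat + Raw × flow = 15.5 + 11.4 × 1.2667 = 15.5 + 14.44 = 29.94 cmH2O.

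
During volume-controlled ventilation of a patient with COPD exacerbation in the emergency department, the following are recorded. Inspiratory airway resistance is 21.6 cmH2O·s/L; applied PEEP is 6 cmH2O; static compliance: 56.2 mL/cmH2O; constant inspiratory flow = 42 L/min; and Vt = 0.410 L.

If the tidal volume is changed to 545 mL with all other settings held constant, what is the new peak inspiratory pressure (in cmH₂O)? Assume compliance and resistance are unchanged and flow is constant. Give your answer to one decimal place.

30.8

Flow: 42 L/min ÷ 60 = 0.7 L/s.
PIP = Vt/C + R·V̇ + PEEP (constant-flow equation of motion).
Only the elastic term changes: ΔPIP = ΔVt / C = (545 − 410) / 56.2 = 2.402 cmH2O.
Original PIP = 410/56.2 + 21.6×0.7 + 6 = 28.415 cmH2O; new PIP = 28.415 + (2.402) = 30.817 cmH2O.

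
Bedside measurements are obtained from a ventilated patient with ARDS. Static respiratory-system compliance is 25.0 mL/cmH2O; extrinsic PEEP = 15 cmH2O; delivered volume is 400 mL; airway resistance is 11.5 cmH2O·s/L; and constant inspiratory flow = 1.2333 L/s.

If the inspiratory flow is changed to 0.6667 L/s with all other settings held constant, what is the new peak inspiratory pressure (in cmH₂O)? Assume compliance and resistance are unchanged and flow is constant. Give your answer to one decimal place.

38.7

PIP = Vt/C + R·V̇ + PEEP (constant-flow equation of motion).
Only the resistive term changes: ΔPIP = R × ΔV̇ = 11.5 × (0.6667 − 1.2333) = 11.5 × -0.5666 = -6.516 cmH2O.
Original PIP = 400/25.0 + 11.5×1.2333 + 15 = 45.183 cmH2O; new PIP = 45.183 + (-6.516) = 38.667 cmH2O.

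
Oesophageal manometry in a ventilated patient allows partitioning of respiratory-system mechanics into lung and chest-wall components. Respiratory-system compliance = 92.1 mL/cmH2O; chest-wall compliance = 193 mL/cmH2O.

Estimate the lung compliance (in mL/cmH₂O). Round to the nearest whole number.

1/CL = 1/Crs − 1/Ccw.
1/CL = 1/92.1 − 1/193 = 0.005676.
CL = 176.18 mL/cmH2O.

176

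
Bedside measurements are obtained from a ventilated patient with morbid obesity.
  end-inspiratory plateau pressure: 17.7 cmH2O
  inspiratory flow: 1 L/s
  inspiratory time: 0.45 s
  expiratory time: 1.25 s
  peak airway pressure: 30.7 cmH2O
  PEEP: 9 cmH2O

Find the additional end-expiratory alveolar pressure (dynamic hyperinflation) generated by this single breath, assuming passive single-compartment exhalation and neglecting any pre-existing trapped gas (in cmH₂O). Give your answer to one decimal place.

Vt = flow × Ti = 1 L/s × 0.45 s × 1000 mL/L = 450.0 mL.
R = (PIP − Pplat)/V̇ = (30.7 − 17.7) / 1 = 13.0/1 = 13.0 cmH2O·s/L.
C = Vt/(Pplat − PEEP) = 450.0 / (17.7 − 9) = 450.0/8.7 = 51.724 mL/cmH2O.
τ = R × C = 13.0 × 0.05172 L/cmH2O = 0.6724 s.
Fraction remaining = e^(−Te/τ) = e^(−1.25/0.6724) = 0.1558; trapped volume = 450.0 × 0.1558 = 70.11 mL.
Additional alveolar pressure from trapping ≈ V_trapped / C = 70.11 / 51.724 = 1.355 cmH2O.

1.4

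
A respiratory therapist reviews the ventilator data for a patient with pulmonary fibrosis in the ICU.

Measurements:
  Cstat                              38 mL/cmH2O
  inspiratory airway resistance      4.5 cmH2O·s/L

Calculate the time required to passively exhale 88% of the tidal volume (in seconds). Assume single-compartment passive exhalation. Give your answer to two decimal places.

τ = R × C = 4.5 × 38 mL/cmH2O = 4.5 × 0.038 L/cmH2O = 0.171 s.
Exhaled fraction f = 1 − e^(−t/τ) → t = −τ·ln(1 − f) = −0.171·ln(0.12) = 0.3626 s.

0.36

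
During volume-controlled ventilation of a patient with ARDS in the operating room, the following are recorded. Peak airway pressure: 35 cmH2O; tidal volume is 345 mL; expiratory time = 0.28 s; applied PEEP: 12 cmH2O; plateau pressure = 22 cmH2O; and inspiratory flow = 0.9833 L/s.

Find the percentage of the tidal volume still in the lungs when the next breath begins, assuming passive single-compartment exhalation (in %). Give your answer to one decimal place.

R = (PIP − Pplat)/V̇ = (35 − 22) / 0.9833 = 13.0/0.9833 = 13.221 cmH2O·s/L.
C = Vt/(Pplat − PEEP) = 345.0 / (22 − 12) = 345.0/10.0 = 34.5 mL/cmH2O.
τ = R × C = 13.221 × 0.0345 L/cmH2O = 0.4561 s.
Fraction remaining at end-expiration = e^(−Te/τ) = e^(−0.28/0.4561) = 0.5412 → 54.12%.

54.1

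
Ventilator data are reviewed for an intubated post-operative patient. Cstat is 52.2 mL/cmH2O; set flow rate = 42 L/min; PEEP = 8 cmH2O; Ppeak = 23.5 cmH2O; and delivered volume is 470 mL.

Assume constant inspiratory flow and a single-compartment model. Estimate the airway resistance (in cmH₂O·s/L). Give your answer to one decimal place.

9.3

Flow: 42 L/min ÷ 60 = 0.7 L/s.
Equation of motion (constant flow): PIP = Vt/C + R·V̇ + PEEP.
R·V̇ = PIP − Vt/C − PEEP = 23.5 − 470/52.2 − 8 = 23.5 − 9.004 − 8 = 6.496 cmH2O.
R = 6.496 / 0.7 = 9.28 cmH2O·s/L.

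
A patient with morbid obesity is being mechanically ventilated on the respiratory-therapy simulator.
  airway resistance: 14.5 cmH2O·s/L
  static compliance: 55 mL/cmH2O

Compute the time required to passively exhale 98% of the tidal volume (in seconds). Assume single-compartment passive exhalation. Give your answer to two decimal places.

τ = R × C = 14.5 × 55 mL/cmH2O = 14.5 × 0.055 L/cmH2O = 0.7975 s.
Exhaled fraction f = 1 − e^(−t/τ) → t = −τ·ln(1 − f) = −0.7975·ln(0.02) = 3.12 s.

3.12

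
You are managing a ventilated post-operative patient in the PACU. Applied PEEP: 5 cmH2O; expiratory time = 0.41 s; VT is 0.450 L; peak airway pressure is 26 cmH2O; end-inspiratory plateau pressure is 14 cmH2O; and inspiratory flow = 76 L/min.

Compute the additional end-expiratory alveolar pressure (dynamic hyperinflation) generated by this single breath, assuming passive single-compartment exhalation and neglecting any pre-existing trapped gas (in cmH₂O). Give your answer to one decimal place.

3.8

Flow: 76 L/min ÷ 60 = 1.2667 L/s.
R = (PIP − Pplat)/V̇ = (26 − 14) / 1.2667 = 12.0/1.2667 = 9.473 cmH2O·s/L.
C = Vt/(Pplat − PEEP) = 450.0 / (14 − 5) = 450.0/9.0 = 50.0 mL/cmH2O.
τ = R × C = 9.473 × 0.05 L/cmH2O = 0.4737 s.
Fraction remaining = e^(−Te/τ) = e^(−0.41/0.4737) = 0.4208; trapped volume = 450.0 × 0.4208 = 189.36 mL.
Additional alveolar pressure from trapping ≈ V_trapped / C = 189.36 / 50.0 = 3.787 cmH2O.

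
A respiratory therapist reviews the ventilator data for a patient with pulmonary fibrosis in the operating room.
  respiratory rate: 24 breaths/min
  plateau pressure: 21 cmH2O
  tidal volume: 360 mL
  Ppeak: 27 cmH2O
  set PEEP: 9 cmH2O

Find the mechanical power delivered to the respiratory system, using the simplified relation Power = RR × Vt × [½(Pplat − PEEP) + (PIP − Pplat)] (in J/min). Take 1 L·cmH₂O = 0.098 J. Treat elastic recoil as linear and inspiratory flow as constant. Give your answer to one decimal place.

10.2

Per-breath work = Vt × [½(Pplat−PEEP) + (PIP−Pplat)] = 0.360 × [0.5×12.0 + 6.0] = 0.360 × 12.0 = 4.32 L·cmH2O.
Power = 24 × 4.32 = 103.68 L·cmH2O/min.
× 0.098 J/(L·cmH2O) → 10.161 J/min.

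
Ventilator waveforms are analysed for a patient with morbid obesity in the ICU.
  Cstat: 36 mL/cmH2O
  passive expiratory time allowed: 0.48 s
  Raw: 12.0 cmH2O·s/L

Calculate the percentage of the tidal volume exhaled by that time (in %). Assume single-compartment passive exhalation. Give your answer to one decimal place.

τ = R × C = 12.0 × 36 mL/cmH2O = 12.0 × 0.036 L/cmH2O = 0.432 s.
Passive exhalation: V(t)/V₀ = e^(−t/τ) = e^(−0.48/0.432) = 0.3292.
Fraction exhaled = 1 − 0.3292 = 0.6708 → 67.08%.

67.1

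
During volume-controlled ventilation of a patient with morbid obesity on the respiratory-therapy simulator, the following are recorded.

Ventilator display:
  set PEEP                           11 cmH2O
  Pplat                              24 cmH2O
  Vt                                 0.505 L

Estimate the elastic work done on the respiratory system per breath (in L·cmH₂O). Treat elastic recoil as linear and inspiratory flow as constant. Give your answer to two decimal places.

Elastic work ≈ ½ × (Pplat − PEEP) × Vt = 0.5 × (24 − 11) × 0.505 L = 0.5 × 13.0 × 0.505 = 3.283 L·cmH2O.

3.28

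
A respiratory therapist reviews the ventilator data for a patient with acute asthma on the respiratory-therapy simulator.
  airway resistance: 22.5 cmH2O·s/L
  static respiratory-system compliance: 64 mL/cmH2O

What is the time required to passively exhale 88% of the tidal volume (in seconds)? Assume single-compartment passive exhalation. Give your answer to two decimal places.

3.05

τ = R × C = 22.5 × 64 mL/cmH2O = 22.5 × 0.064 L/cmH2O = 1.44 s.
Exhaled fraction f = 1 − e^(−t/τ) → t = −τ·ln(1 − f) = −1.44·ln(0.12) = 3.053 s.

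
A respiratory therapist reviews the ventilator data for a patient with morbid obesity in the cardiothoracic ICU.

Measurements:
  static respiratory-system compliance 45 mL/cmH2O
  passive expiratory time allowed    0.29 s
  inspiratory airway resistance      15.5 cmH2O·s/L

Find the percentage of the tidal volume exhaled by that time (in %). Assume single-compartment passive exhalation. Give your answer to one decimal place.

34.0

τ = R × C = 15.5 × 45 mL/cmH2O = 15.5 × 0.045 L/cmH2O = 0.6975 s.
Passive exhalation: V(t)/V₀ = e^(−t/τ) = e^(−0.29/0.6975) = 0.6598.
Fraction exhaled = 1 − 0.6598 = 0.3402 → 34.02%.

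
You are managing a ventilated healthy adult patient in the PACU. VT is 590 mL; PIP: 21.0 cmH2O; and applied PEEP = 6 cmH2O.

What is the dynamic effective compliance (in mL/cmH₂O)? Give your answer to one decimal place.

39.3

Dynamic compliance = Vt / (PIP − PEEP) = 590 / (21.0 − 6) = 590 / 15.0 = 39.333 mL/cmH2O.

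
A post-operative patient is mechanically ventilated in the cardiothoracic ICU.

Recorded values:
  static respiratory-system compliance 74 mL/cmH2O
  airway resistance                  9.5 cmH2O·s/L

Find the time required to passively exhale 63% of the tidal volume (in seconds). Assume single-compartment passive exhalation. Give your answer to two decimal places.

τ = R × C = 9.5 × 74 mL/cmH2O = 9.5 × 0.074 L/cmH2O = 0.703 s.
Exhaled fraction f = 1 − e^(−t/τ) → t = −τ·ln(1 − f) = −0.703·ln(0.37) = 0.699 s.

0.70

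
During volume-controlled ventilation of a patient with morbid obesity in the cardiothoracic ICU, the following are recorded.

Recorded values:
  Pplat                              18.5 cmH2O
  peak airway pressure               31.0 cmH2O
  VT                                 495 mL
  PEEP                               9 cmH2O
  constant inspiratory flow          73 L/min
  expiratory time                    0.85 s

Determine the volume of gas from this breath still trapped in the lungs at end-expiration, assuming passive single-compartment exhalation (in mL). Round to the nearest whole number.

Flow: 73 L/min ÷ 60 = 1.2167 L/s.
R = (PIP − Pplat)/V̇ = (31.0 − 18.5) / 1.2167 = 12.5/1.2167 = 10.274 cmH2O·s/L.
C = Vt/(Pplat − PEEP) = 495.0 / (18.5 − 9) = 495.0/9.5 = 52.105 mL/cmH2O.
τ = R × C = 10.274 × 0.05211 L/cmH2O = 0.5354 s.
Fraction remaining = e^(−Te/τ) = e^(−0.85/0.5354) = 0.2044.
Trapped volume = 495.0 × 0.2044 = 101.18 mL.

101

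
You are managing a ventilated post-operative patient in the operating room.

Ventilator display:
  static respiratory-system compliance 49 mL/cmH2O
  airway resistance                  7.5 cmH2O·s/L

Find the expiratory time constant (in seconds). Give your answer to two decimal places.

0.37

τ = R × C = 7.5 × 49 mL/cmH2O = 7.5 × 0.049 L/cmH2O = 0.3675 s.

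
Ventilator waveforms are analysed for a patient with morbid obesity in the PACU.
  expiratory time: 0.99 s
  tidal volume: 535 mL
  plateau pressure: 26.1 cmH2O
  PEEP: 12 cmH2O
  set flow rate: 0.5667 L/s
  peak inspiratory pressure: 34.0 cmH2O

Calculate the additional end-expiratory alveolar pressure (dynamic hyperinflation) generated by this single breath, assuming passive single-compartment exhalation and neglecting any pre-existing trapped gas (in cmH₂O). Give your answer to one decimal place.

2.2

R = (PIP − Pplat)/V̇ = (34.0 − 26.1) / 0.5667 = 7.9/0.5667 = 13.94 cmH2O·s/L.
C = Vt/(Pplat − PEEP) = 535.0 / (26.1 − 12) = 535.0/14.1 = 37.943 mL/cmH2O.
τ = R × C = 13.94 × 0.03794 L/cmH2O = 0.5289 s.
Fraction remaining = e^(−Te/τ) = e^(−0.99/0.5289) = 0.1538; trapped volume = 535.0 × 0.1538 = 82.283 mL.
Additional alveolar pressure from trapping ≈ V_trapped / C = 82.283 / 37.943 = 2.169 cmH2O.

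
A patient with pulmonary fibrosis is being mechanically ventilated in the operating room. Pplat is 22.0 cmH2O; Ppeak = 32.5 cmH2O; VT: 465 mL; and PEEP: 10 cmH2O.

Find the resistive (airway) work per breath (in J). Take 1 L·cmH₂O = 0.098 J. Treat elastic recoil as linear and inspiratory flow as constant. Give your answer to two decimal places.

With constant inspiratory flow the resistive pressure is constant at PIP − Pplat = 32.5 − 22.0 = 10.5 cmH2O, so resistive work = 10.5 × 0.465 = 4.883 L·cmH2O.
× 0.098 J/(L·cmH2O) → 0.4785 J.

0.48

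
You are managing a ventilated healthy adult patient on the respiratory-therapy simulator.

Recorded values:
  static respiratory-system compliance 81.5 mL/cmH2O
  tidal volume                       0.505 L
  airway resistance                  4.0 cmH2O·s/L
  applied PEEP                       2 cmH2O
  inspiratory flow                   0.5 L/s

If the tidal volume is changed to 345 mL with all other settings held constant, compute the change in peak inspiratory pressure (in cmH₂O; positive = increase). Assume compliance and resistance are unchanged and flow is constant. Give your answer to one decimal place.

PIP = Vt/C + R·V̇ + PEEP (constant-flow equation of motion).
Only the elastic term changes: ΔPIP = ΔVt / C = (345 − 505) / 81.5 = -1.963 cmH2O.

-2.0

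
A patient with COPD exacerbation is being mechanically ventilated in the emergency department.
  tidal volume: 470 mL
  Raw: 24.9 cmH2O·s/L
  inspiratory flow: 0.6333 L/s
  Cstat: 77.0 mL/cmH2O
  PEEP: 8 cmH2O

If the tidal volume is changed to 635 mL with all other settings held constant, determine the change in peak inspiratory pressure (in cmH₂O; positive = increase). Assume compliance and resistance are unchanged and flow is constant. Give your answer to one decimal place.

2.1

PIP = Vt/C + R·V̇ + PEEP (constant-flow equation of motion).
Only the elastic term changes: ΔPIP = ΔVt / C = (635 − 470) / 77.0 = 2.143 cmH2O.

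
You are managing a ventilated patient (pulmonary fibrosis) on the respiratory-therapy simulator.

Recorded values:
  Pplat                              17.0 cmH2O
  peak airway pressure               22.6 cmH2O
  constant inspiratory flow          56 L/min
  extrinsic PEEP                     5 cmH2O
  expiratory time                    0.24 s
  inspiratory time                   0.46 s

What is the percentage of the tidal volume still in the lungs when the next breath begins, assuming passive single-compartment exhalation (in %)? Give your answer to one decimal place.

32.7

Flow: 56 L/min ÷ 60 = 0.9333 L/s.
Vt = flow × Ti = 0.9333 L/s × 0.46 s × 1000 mL/L = 429.32 mL.
R = (PIP − Pplat)/V̇ = (22.6 − 17.0) / 0.9333 = 5.6/0.9333 = 6.0 cmH2O·s/L.
C = Vt/(Pplat − PEEP) = 429.32 / (17.0 − 5) = 429.32/12.0 = 35.777 mL/cmH2O.
τ = R × C = 6.0 × 0.03578 L/cmH2O = 0.2147 s.
Fraction remaining at end-expiration = e^(−Te/τ) = e^(−0.24/0.2147) = 0.327 → 32.7%.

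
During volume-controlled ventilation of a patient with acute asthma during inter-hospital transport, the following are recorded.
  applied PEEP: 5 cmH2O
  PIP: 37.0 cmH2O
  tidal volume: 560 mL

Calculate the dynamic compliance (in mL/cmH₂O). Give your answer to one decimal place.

Dynamic compliance = Vt / (PIP − PEEP) = 560 / (37.0 − 5) = 560 / 32.0 = 17.5 mL/cmH2O.

17.5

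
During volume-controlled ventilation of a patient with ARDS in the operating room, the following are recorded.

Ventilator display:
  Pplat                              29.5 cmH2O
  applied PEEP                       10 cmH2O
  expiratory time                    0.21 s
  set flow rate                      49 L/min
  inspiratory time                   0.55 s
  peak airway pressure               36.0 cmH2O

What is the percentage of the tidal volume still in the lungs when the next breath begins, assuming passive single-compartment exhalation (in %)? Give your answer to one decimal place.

31.8

Flow: 49 L/min ÷ 60 = 0.8167 L/s.
Vt = flow × Ti = 0.8167 L/s × 0.55 s × 1000 mL/L = 449.19 mL.
R = (PIP − Pplat)/V̇ = (36.0 − 29.5) / 0.8167 = 6.5/0.8167 = 7.959 cmH2O·s/L.
C = Vt/(Pplat − PEEP) = 449.19 / (29.5 − 10) = 449.19/19.5 = 23.035 mL/cmH2O.
τ = R × C = 7.959 × 0.02304 L/cmH2O = 0.1834 s.
Fraction remaining at end-expiration = e^(−Te/τ) = e^(−0.21/0.1834) = 0.3182 → 31.82%.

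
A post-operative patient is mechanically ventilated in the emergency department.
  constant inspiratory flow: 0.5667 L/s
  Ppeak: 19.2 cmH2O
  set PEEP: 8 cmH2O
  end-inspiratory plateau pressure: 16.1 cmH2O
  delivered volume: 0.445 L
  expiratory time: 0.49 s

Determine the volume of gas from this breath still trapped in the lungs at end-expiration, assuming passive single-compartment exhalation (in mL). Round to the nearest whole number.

R = (PIP − Pplat)/V̇ = (19.2 − 16.1) / 0.5667 = 3.1/0.5667 = 5.47 cmH2O·s/L.
C = Vt/(Pplat − PEEP) = 445.0 / (16.1 − 8) = 445.0/8.1 = 54.938 mL/cmH2O.
τ = R × C = 5.47 × 0.05494 L/cmH2O = 0.3005 s.
Fraction remaining = e^(−Te/τ) = e^(−0.49/0.3005) = 0.1958.
Trapped volume = 445.0 × 0.1958 = 87.131 mL.

87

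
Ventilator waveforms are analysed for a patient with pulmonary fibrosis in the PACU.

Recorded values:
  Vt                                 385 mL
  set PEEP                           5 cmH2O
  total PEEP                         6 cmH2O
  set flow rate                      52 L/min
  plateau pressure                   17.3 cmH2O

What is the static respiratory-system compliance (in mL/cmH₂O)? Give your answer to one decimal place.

End-expiratory occlusion gives total PEEP = 6 cmH2O (intrinsic PEEP = 6 − 5 = 1). Use total PEEP for the elastic gradient.
Cstat = Vt / (Pplat − PEEPtotal) = 385 / (17.3 − 6) = 385 / 11.3 = 34.071 mL/cmH2O.

34.1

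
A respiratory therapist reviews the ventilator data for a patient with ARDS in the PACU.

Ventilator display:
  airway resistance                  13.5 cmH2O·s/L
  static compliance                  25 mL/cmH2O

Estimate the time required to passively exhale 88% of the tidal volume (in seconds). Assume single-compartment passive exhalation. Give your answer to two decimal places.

0.72

τ = R × C = 13.5 × 25 mL/cmH2O = 13.5 × 0.025 L/cmH2O = 0.3375 s.
Exhaled fraction f = 1 − e^(−t/τ) → t = −τ·ln(1 − f) = −0.3375·ln(0.12) = 0.7156 s.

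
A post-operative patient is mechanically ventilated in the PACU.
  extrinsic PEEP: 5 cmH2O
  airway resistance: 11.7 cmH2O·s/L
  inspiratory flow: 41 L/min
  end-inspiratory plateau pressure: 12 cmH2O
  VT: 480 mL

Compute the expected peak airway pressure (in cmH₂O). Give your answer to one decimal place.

20.0

Flow: 41 L/min ÷ 60 = 0.6833 L/s.
PIP = Pplat + Raw × flow = 12 + 11.7 × 0.6833 = 12 + 7.995 = 19.995 cmH2O.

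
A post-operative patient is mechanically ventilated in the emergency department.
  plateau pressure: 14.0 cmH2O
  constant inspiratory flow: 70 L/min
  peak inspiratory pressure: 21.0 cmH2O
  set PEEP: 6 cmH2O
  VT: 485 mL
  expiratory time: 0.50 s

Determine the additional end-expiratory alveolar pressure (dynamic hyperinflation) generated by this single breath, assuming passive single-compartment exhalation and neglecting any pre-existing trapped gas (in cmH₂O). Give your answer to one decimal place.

Flow: 70 L/min ÷ 60 = 1.1667 L/s.
R = (PIP − Pplat)/V̇ = (21.0 − 14.0) / 1.1667 = 7.0/1.1667 = 6.0 cmH2O·s/L.
C = Vt/(Pplat − PEEP) = 485.0 / (14.0 − 6) = 485.0/8.0 = 60.625 mL/cmH2O.
τ = R × C = 6.0 × 0.06063 L/cmH2O = 0.3638 s.
Fraction remaining = e^(−Te/τ) = e^(−0.50/0.3638) = 0.253; trapped volume = 485.0 × 0.253 = 122.71 mL.
Additional alveolar pressure from trapping ≈ V_trapped / C = 122.71 / 60.625 = 2.024 cmH2O.

2.0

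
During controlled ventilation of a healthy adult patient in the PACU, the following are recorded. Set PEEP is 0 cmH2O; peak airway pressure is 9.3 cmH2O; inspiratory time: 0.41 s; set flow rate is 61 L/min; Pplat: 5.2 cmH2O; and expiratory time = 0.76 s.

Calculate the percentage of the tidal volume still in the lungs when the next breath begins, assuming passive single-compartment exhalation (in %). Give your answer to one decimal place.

Flow: 61 L/min ÷ 60 = 1.0167 L/s.
Vt = flow × Ti = 1.0167 L/s × 0.41 s × 1000 mL/L = 416.85 mL.
R = (PIP − Pplat)/V̇ = (9.3 − 5.2) / 1.0167 = 4.1/1.0167 = 4.033 cmH2O·s/L.
C = Vt/(Pplat − PEEP) = 416.85 / (5.2 − 0) = 416.85/5.2 = 80.163 mL/cmH2O.
τ = R × C = 4.033 × 0.08016 L/cmH2O = 0.3233 s.
Fraction remaining at end-expiration = e^(−Te/τ) = e^(−0.76/0.3233) = 0.0953 → 9.53%.

9.5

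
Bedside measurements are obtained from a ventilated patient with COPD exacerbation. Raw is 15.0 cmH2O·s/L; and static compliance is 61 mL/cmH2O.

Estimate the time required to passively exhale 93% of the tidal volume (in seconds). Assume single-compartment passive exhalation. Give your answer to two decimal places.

2.43

τ = R × C = 15.0 × 61 mL/cmH2O = 15.0 × 0.061 L/cmH2O = 0.915 s.
Exhaled fraction f = 1 − e^(−t/τ) → t = −τ·ln(1 − f) = −0.915·ln(0.07) = 2.433 s.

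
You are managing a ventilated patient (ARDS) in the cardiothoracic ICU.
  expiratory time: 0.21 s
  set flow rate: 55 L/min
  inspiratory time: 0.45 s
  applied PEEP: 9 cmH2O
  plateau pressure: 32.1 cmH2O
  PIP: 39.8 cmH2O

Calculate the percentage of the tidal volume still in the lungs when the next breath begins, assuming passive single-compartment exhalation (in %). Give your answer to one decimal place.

Flow: 55 L/min ÷ 60 = 0.9167 L/s.
Vt = flow × Ti = 0.9167 L/s × 0.45 s × 1000 mL/L = 412.52 mL.
R = (PIP − Pplat)/V̇ = (39.8 − 32.1) / 0.9167 = 7.7/0.9167 = 8.4 cmH2O·s/L.
C = Vt/(Pplat − PEEP) = 412.52 / (32.1 − 9) = 412.52/23.1 = 17.858 mL/cmH2O.
τ = R × C = 8.4 × 0.01786 L/cmH2O = 0.15 s.
Fraction remaining at end-expiration = e^(−Te/τ) = e^(−0.21/0.15) = 0.2466 → 24.66%.

24.7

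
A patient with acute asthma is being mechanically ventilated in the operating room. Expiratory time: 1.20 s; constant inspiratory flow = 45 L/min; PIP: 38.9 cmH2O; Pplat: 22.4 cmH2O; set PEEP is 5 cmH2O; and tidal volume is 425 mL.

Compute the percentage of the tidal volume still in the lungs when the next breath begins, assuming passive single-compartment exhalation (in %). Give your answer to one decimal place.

10.7

Flow: 45 L/min ÷ 60 = 0.75 L/s.
R = (PIP − Pplat)/V̇ = (38.9 − 22.4) / 0.75 = 16.5/0.75 = 22.0 cmH2O·s/L.
C = Vt/(Pplat − PEEP) = 425.0 / (22.4 − 5) = 425.0/17.4 = 24.425 mL/cmH2O.
τ = R × C = 22.0 × 0.02443 L/cmH2O = 0.5375 s.
Fraction remaining at end-expiration = e^(−Te/τ) = e^(−1.20/0.5375) = 0.1073 → 10.73%.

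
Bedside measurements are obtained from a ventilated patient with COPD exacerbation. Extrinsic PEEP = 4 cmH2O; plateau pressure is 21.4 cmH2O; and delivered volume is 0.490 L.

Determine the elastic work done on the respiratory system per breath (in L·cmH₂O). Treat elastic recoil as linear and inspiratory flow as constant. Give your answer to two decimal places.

Elastic work ≈ ½ × (Pplat − PEEP) × Vt = 0.5 × (21.4 − 4) × 0.490 L = 0.5 × 17.4 × 0.490 = 4.263 L·cmH2O.

4.26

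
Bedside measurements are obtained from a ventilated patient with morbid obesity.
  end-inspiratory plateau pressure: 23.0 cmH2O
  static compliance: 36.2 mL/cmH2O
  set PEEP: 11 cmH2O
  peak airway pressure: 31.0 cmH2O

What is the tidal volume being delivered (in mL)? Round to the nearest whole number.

434

Vt = Cstat × (Pplat − PEEP) = 36.2 × (23.0 − 11) = 36.2 × 12.0 = 434.4 mL.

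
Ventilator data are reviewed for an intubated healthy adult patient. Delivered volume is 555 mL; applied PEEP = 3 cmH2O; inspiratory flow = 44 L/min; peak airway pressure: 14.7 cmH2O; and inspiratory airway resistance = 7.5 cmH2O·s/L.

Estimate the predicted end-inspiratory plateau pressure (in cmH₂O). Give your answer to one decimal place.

Flow: 44 L/min ÷ 60 = 0.7333 L/s.
Pplat = PIP − Raw × flow = 14.7 − 7.5 × 0.7333 = 14.7 − 5.5 = 9.2 cmH2O.

9.2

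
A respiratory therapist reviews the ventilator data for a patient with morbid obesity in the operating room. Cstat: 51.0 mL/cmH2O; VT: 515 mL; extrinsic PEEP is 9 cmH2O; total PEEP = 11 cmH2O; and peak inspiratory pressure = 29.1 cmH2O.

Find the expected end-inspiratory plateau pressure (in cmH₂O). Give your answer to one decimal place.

End-expiratory occlusion gives total PEEP = 11 cmH2O (intrinsic PEEP = 11 − 9 = 2). Use total PEEP for the elastic gradient.
Pplat = PEEPtotal + Vt / Cstat = 11 + 515 / 51.0 = 11 + 10.098 = 21.098 cmH2O.

21.1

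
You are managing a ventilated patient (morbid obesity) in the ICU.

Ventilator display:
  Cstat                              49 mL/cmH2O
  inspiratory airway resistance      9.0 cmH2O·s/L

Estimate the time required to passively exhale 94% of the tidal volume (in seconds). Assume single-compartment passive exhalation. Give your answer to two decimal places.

1.24

τ = R × C = 9.0 × 49 mL/cmH2O = 9.0 × 0.049 L/cmH2O = 0.441 s.
Exhaled fraction f = 1 − e^(−t/τ) → t = −τ·ln(1 − f) = −0.441·ln(0.06) = 1.241 s.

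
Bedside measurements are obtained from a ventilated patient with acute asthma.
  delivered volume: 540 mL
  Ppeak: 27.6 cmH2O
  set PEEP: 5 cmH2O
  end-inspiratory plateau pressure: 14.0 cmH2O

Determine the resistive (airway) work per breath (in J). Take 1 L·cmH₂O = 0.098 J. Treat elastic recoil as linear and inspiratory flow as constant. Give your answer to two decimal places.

0.72

With constant inspiratory flow the resistive pressure is constant at PIP − Pplat = 27.6 − 14.0 = 13.6 cmH2O, so resistive work = 13.6 × 0.540 = 7.344 L·cmH2O.
× 0.098 J/(L·cmH2O) → 0.7197 J.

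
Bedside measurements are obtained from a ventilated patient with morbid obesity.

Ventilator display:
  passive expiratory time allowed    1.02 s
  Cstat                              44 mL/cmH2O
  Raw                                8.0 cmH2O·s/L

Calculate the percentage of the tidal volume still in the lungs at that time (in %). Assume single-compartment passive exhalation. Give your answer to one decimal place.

5.5

τ = R × C = 8.0 × 44 mL/cmH2O = 8.0 × 0.044 L/cmH2O = 0.352 s.
Passive exhalation: V(t)/V₀ = e^(−t/τ) = e^(−1.02/0.352) = 0.05515.
Fraction remaining = 0.05515 → 5.515%.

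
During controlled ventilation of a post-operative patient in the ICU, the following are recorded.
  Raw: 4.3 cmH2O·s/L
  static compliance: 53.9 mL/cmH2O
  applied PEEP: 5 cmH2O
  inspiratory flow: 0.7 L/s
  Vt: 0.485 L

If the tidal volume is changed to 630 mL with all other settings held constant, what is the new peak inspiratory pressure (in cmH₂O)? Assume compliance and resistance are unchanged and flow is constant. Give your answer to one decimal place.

PIP = Vt/C + R·V̇ + PEEP (constant-flow equation of motion).
Only the elastic term changes: ΔPIP = ΔVt / C = (630 − 485) / 53.9 = 2.69 cmH2O.
Original PIP = 485/53.9 + 4.3×0.7 + 5 = 17.008 cmH2O; new PIP = 17.008 + (2.69) = 19.698 cmH2O.

19.7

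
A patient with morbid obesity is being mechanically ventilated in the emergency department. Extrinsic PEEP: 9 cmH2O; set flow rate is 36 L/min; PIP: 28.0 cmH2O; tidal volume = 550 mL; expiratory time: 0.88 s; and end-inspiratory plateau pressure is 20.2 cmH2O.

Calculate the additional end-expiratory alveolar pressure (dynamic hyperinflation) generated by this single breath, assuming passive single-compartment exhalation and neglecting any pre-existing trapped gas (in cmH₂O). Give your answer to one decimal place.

2.8

Flow: 36 L/min ÷ 60 = 0.6 L/s.
R = (PIP − Pplat)/V̇ = (28.0 − 20.2) / 0.6 = 7.8/0.6 = 13.0 cmH2O·s/L.
C = Vt/(Pplat − PEEP) = 550.0 / (20.2 − 9) = 550.0/11.2 = 49.107 mL/cmH2O.
τ = R × C = 13.0 × 0.04911 L/cmH2O = 0.6384 s.
Fraction remaining = e^(−Te/τ) = e^(−0.88/0.6384) = 0.252; trapped volume = 550.0 × 0.252 = 138.6 mL.
Additional alveolar pressure from trapping ≈ V_trapped / C = 138.6 / 49.107 = 2.822 cmH2O.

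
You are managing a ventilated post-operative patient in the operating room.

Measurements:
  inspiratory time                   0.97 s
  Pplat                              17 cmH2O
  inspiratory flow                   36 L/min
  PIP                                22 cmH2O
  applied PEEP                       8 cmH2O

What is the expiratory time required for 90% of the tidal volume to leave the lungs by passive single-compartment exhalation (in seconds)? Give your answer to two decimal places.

1.24

Flow: 36 L/min ÷ 60 = 0.6 L/s.
Vt = flow × Ti = 0.6 L/s × 0.97 s × 1000 mL/L = 582.0 mL.
R = (PIP − Pplat)/V̇ = (22 − 17) / 0.6 = 5.0/0.6 = 8.333 cmH2O·s/L.
C = Vt/(Pplat − PEEP) = 582.0 / (17 − 8) = 582.0/9.0 = 64.667 mL/cmH2O.
τ = R × C = 8.333 × 0.06467 L/cmH2O = 0.5389 s.
t = −τ·ln(1 − 0.90) = −0.5389·ln(0.1) = 1.241 s.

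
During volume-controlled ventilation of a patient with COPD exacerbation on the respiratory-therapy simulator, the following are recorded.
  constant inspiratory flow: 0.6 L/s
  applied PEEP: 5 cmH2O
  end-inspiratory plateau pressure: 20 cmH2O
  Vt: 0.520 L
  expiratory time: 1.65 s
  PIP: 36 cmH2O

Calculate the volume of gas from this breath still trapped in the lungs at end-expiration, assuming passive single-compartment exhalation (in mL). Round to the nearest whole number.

R = (PIP − Pplat)/V̇ = (36 − 20) / 0.6 = 16.0/0.6 = 26.667 cmH2O·s/L.
C = Vt/(Pplat − PEEP) = 520.0 / (20 − 5) = 520.0/15.0 = 34.667 mL/cmH2O.
τ = R × C = 26.667 × 0.03467 L/cmH2O = 0.9245 s.
Fraction remaining = e^(−Te/τ) = e^(−1.65/0.9245) = 0.1678.
Trapped volume = 520.0 × 0.1678 = 87.256 mL.

87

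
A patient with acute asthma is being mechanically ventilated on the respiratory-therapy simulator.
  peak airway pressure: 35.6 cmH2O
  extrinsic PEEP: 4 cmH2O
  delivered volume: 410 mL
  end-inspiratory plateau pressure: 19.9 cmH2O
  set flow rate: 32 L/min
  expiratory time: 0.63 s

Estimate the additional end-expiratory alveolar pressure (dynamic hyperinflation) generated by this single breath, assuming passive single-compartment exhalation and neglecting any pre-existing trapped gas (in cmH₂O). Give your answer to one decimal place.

Flow: 32 L/min ÷ 60 = 0.5333 L/s.
R = (PIP − Pplat)/V̇ = (35.6 − 19.9) / 0.5333 = 15.7/0.5333 = 29.439 cmH2O·s/L.
C = Vt/(Pplat − PEEP) = 410.0 / (19.9 − 4) = 410.0/15.9 = 25.786 mL/cmH2O.
τ = R × C = 29.439 × 0.02579 L/cmH2O = 0.7592 s.
Fraction remaining = e^(−Te/τ) = e^(−0.63/0.7592) = 0.4361; trapped volume = 410.0 × 0.4361 = 178.8 mL.
Additional alveolar pressure from trapping ≈ V_trapped / C = 178.8 / 25.786 = 6.934 cmH2O.

6.9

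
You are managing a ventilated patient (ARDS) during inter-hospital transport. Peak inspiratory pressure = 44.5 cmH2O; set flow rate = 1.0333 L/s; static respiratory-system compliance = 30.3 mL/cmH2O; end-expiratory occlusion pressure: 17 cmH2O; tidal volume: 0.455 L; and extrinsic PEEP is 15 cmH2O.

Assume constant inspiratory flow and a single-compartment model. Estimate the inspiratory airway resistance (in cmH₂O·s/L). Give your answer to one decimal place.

Total PEEP = 17 cmH2O (set 15 + intrinsic 2); this is the baseline alveolar pressure.
Equation of motion (constant flow): PIP = Vt/C + R·V̇ + PEEP.
R·V̇ = PIP − Vt/C − PEEP = 44.5 − 455/30.3 − 17 = 44.5 − 15.017 − 17 = 12.483 cmH2O.
R = 12.483 / 1.0333 = 12.081 cmH2O·s/L.

12.1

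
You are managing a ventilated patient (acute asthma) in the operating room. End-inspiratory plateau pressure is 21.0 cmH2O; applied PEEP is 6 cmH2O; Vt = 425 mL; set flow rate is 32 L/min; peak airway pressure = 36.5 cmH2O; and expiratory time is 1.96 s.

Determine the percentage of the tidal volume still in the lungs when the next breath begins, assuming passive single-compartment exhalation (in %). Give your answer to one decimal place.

9.3

Flow: 32 L/min ÷ 60 = 0.5333 L/s.
R = (PIP − Pplat)/V̇ = (36.5 − 21.0) / 0.5333 = 15.5/0.5333 = 29.064 cmH2O·s/L.
C = Vt/(Pplat − PEEP) = 425.0 / (21.0 − 6) = 425.0/15.0 = 28.333 mL/cmH2O.
τ = R × C = 29.064 × 0.02833 L/cmH2O = 0.8234 s.
Fraction remaining at end-expiration = e^(−Te/τ) = e^(−1.96/0.8234) = 0.09252 → 9.252%.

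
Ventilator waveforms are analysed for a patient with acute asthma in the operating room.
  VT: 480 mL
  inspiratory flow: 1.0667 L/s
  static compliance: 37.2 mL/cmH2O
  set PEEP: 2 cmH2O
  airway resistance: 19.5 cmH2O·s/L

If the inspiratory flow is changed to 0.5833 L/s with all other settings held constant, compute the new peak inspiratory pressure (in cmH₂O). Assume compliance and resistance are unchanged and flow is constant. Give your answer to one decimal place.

PIP = Vt/C + R·V̇ + PEEP (constant-flow equation of motion).
Only the resistive term changes: ΔPIP = R × ΔV̇ = 19.5 × (0.5833 − 1.0667) = 19.5 × -0.4834 = -9.426 cmH2O.
Original PIP = 480/37.2 + 19.5×1.0667 + 2 = 35.704 cmH2O; new PIP = 35.704 + (-9.426) = 26.278 cmH2O.

26.3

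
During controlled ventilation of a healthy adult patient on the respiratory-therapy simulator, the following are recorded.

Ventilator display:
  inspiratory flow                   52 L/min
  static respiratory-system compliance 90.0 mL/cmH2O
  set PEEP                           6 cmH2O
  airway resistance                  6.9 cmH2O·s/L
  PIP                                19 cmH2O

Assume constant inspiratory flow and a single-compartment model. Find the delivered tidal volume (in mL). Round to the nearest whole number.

632

Flow: 52 L/min ÷ 60 = 0.8667 L/s.
Equation of motion (constant flow): PIP = Vt/C + R·V̇ + PEEP.
Vt/C = PIP − R·V̇ − PEEP = 19 − 5.98 − 6 = 7.02 cmH2O.
Vt = C × 7.02 = 90.0 × 7.02 = 631.8 mL.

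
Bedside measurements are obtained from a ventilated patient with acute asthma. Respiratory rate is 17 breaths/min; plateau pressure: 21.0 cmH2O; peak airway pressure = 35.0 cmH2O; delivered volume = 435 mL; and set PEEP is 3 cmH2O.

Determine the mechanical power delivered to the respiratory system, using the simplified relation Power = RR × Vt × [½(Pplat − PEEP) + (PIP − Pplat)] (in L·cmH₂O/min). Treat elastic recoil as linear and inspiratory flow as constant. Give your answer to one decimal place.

170.1

Per-breath work = Vt × [½(Pplat−PEEP) + (PIP−Pplat)] = 0.435 × [0.5×18.0 + 14.0] = 0.435 × 23.0 = 10.005 L·cmH2O.
Power = 17 × 10.005 = 170.09 L·cmH2O/min.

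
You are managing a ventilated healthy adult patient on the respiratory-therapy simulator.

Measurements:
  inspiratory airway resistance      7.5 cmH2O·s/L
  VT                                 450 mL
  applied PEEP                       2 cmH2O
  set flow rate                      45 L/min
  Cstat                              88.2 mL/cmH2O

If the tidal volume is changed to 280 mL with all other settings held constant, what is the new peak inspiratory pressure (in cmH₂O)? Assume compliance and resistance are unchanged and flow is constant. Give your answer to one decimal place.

Flow: 45 L/min ÷ 60 = 0.75 L/s.
PIP = Vt/C + R·V̇ + PEEP (constant-flow equation of motion).
Only the elastic term changes: ΔPIP = ΔVt / C = (280 − 450) / 88.2 = -1.927 cmH2O.
Original PIP = 450/88.2 + 7.5×0.75 + 2 = 12.727 cmH2O; new PIP = 12.727 + (-1.927) = 10.8 cmH2O.

10.8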